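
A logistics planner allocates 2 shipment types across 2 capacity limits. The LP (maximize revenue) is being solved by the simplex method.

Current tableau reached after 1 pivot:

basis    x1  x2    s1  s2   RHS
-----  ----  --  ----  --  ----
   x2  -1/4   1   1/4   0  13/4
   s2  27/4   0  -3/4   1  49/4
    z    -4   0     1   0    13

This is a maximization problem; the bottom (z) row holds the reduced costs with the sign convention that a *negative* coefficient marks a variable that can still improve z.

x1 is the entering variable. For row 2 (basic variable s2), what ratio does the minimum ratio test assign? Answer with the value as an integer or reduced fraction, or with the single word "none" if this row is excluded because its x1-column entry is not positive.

49/27

Ratio = RHS / (x1 entry) = (49/4) / (27/4) = 49/27.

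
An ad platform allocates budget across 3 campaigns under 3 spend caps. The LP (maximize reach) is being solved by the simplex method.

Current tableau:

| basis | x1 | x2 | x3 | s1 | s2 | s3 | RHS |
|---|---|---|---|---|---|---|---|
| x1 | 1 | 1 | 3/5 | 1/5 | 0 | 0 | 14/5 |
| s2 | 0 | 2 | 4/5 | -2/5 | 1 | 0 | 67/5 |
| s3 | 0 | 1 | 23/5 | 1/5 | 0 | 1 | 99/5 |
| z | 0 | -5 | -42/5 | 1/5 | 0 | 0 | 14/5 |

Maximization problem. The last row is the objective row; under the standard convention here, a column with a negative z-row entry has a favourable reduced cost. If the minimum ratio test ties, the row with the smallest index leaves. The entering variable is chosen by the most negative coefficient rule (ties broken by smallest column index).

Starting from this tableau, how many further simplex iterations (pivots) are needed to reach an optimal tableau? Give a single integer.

pivot: x3 in, s3 out → z = 896/23
pivot: x2 in, x1 out → z = 159/4
No improving column remains; optimal.

2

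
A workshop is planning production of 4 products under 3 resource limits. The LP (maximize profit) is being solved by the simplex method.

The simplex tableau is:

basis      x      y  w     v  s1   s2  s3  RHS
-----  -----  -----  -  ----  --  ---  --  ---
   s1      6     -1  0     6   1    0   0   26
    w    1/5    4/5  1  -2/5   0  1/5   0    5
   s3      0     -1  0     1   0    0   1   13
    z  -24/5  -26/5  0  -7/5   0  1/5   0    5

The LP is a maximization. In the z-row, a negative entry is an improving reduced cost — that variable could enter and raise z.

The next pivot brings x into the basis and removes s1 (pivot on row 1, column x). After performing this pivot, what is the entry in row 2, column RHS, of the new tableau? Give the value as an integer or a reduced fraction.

Pivot element is row 1, column x: 6.
Normalize row 1: new (row 1, RHS) = 26/6 = 13/3.
row 2 ← row 2 − (1/5)·(new row 1): 5 − (1/5)·(13/3) = 62/15.

62/15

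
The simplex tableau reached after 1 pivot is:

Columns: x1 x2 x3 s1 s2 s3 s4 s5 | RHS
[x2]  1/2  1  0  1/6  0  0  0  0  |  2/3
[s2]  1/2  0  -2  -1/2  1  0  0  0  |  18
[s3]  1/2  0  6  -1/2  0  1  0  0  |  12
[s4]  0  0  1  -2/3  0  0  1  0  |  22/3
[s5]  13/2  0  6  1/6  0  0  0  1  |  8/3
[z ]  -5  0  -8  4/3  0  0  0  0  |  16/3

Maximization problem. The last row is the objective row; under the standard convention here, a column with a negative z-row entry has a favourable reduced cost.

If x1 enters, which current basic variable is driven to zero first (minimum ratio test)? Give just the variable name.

s5

Ratios: row 1 (x2): (2/3)/(1/2) = 4/3; row 2 (s2): 18/(1/2) = 36; row 3 (s3): 12/(1/2) = 24; row 4 (s4): entry 0 ≤ 0, skip; row 5 (s5): (8/3)/(13/2) = 16/39.
Minimum ratio 16/39 is in the s5 row, so s5 leaves.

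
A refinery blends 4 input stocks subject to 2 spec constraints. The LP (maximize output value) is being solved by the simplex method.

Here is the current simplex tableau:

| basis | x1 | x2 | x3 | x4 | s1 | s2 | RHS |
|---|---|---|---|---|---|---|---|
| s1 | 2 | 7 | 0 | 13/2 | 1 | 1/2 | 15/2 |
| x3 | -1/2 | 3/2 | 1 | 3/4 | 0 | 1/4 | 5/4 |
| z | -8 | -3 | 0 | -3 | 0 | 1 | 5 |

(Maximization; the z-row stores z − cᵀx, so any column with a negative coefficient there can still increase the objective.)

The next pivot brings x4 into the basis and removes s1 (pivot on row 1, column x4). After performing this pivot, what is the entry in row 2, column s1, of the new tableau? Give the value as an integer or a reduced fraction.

Pivot element is row 1, column x4: 13/2.
Normalize row 1: new (row 1, s1) = 1/(13/2) = 2/13.
row 2 ← row 2 − (3/4)·(new row 1): 0 − (3/4)·(2/13) = -3/26.

-3/26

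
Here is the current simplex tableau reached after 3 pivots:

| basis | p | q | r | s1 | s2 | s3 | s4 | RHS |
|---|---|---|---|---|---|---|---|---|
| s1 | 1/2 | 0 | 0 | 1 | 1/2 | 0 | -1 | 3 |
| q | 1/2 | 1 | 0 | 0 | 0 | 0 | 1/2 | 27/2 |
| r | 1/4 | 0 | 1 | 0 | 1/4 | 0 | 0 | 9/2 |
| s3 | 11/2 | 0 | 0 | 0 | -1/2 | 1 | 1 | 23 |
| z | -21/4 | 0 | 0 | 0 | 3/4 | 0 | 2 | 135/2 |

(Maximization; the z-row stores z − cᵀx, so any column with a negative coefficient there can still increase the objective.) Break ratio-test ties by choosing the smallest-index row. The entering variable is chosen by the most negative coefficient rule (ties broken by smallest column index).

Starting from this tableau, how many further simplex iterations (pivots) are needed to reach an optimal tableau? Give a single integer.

1

pivot: p in, s3 out → z = 984/11
No improving column remains; optimal.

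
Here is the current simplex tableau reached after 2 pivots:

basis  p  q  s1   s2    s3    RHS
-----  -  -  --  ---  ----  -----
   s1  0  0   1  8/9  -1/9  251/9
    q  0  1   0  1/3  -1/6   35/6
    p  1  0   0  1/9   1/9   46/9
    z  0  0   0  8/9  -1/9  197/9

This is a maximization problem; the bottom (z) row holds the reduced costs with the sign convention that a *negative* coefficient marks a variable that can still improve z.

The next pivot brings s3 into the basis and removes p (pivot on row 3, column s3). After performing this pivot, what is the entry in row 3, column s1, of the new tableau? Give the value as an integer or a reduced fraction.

Pivot element is row 3, column s3: 1/9.
Normalize row 3: new (row 3, s1) = 0/(1/9) = 0.
Row 3 is the pivot row, so the entry is 0.

0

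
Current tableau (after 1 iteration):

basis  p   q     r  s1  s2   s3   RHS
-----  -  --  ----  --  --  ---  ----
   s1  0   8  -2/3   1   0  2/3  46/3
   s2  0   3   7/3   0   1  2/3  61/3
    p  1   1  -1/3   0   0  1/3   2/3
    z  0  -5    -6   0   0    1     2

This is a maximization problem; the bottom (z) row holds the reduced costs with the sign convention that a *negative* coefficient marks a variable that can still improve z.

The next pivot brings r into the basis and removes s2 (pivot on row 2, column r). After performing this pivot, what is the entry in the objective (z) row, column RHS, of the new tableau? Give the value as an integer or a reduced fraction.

380/7

Pivot element is row 2, column r: 7/3.
Normalize row 2: new (row 2, RHS) = (61/3)/(7/3) = 61/7.
z-row ← z-row − (-6)·(new row 2): 2 − (-6)·(61/7) = 380/7.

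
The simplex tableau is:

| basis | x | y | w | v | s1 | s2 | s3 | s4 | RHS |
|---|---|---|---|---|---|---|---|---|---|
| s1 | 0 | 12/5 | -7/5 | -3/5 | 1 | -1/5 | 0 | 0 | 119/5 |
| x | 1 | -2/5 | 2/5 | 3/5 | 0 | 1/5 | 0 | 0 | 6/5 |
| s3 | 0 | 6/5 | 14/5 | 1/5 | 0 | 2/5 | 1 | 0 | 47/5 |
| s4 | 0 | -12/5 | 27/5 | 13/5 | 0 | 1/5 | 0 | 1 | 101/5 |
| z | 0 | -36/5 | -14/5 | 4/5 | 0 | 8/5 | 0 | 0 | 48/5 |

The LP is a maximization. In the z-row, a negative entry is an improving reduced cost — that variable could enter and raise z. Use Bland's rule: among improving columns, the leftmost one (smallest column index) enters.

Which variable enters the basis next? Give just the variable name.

y

Objective-row coefficients: x: 0, y: -36/5, w: -14/5, v: 4/5, s1: 0, s2: 8/5, s3: 0, s4: 0.
Improving columns: y, w. Bland's rule picks the smallest column index → y.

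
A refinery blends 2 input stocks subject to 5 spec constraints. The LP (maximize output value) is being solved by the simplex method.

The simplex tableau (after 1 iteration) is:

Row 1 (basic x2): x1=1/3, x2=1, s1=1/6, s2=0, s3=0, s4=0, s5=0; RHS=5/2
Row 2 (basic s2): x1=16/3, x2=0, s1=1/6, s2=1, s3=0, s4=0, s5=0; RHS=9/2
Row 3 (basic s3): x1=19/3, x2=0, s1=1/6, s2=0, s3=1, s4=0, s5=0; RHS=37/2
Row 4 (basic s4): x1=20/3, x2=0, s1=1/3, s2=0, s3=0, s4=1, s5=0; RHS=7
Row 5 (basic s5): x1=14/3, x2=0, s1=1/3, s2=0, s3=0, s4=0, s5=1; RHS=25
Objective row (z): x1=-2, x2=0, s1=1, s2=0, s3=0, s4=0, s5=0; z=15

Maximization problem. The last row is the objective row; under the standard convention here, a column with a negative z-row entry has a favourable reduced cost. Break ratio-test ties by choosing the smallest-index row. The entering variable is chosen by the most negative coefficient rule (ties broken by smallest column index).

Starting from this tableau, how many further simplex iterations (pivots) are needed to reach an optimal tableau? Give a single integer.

pivot: x1 in, s2 out → z = 267/16
No improving column remains; optimal.

1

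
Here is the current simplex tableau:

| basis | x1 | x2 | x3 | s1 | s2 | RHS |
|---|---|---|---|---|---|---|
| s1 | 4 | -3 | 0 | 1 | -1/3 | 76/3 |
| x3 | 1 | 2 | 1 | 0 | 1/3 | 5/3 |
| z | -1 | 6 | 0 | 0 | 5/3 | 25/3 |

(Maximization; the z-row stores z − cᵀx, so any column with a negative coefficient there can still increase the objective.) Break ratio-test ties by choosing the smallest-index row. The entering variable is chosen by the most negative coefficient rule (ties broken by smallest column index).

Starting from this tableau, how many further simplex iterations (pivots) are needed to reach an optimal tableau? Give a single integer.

1

pivot: x1 in, x3 out → z = 10
No improving column remains; optimal.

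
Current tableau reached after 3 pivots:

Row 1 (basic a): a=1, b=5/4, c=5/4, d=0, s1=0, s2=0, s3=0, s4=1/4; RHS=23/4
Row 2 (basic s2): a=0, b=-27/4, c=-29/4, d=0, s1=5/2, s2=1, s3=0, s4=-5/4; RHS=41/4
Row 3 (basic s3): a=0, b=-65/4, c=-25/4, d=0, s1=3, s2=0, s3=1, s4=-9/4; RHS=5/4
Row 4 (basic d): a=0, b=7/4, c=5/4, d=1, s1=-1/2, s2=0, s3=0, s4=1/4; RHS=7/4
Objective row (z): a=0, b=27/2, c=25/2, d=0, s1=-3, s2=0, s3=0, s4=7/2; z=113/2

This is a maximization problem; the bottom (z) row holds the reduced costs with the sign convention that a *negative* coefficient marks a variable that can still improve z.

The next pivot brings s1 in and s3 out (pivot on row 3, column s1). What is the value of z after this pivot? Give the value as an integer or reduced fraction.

Minimum ratio for s1: (5/4)/3 = 5/12.
z changes by −(z-row coeff of s1)·ratio = −(-3)·(5/12) = 5/4.
New z = 113/2 + (5/4) = 231/4.

231/4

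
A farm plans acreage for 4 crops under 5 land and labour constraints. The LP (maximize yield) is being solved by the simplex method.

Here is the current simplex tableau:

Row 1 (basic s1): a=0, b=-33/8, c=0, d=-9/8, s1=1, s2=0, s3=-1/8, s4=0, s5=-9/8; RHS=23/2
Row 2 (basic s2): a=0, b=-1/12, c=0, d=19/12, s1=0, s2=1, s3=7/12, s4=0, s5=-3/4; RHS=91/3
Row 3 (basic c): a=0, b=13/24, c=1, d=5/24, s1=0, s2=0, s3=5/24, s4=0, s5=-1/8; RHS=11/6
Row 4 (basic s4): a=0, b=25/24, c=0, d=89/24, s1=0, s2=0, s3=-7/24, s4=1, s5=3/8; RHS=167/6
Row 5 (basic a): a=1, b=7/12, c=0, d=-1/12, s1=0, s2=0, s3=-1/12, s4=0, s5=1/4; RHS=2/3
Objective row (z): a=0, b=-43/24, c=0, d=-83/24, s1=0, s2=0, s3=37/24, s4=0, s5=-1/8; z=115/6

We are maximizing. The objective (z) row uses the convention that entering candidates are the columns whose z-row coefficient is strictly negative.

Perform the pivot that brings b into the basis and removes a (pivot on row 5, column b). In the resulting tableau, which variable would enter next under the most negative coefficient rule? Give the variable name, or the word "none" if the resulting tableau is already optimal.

Pivot element 7/12. New z-row = old z-row − (-43/24)·(row 5/(7/12)).
Updated z-row coefficients: a: 43/14, b: 0, c: 0, d: -26/7, s1: 0, s2: 0, s3: 9/7, s4: 0, s5: 9/14.
The most negative is -26/7 in column d, so d would enter next.

d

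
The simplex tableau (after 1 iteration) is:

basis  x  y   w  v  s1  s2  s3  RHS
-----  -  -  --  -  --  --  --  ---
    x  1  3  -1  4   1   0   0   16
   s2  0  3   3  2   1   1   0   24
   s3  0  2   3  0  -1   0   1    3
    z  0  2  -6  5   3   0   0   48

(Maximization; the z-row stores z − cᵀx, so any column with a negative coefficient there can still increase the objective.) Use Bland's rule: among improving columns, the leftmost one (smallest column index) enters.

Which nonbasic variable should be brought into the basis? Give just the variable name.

w

Objective-row coefficients: x: 0, y: 2, w: -6, v: 5, s1: 3, s2: 0, s3: 0.
Improving columns: w. Bland's rule picks the smallest column index → w.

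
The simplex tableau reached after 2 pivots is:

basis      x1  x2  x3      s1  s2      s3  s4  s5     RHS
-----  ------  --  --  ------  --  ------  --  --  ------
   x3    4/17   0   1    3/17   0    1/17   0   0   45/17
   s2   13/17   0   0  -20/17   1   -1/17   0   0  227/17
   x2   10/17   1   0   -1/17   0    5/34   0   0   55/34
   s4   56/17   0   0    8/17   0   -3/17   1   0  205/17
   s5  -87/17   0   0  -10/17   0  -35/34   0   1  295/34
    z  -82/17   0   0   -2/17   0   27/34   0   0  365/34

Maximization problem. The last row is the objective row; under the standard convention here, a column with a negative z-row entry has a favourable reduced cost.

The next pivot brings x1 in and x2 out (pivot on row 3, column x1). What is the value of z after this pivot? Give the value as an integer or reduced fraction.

24

Minimum ratio for x1: (55/34)/(10/17) = 11/4.
z changes by −(z-row coeff of x1)·ratio = −(-82/17)·(11/4) = 451/34.
New z = 365/34 + (451/34) = 24.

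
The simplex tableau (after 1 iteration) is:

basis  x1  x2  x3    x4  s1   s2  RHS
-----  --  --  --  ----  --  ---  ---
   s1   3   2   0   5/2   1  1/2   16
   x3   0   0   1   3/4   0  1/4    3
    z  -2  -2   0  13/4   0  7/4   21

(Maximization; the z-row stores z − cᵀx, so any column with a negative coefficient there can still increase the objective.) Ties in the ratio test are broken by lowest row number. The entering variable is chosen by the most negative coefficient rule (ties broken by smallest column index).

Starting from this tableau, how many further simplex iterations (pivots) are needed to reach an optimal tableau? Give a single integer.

2

pivot: x1 in, s1 out → z = 95/3
pivot: x2 in, x1 out → z = 37
No improving column remains; optimal.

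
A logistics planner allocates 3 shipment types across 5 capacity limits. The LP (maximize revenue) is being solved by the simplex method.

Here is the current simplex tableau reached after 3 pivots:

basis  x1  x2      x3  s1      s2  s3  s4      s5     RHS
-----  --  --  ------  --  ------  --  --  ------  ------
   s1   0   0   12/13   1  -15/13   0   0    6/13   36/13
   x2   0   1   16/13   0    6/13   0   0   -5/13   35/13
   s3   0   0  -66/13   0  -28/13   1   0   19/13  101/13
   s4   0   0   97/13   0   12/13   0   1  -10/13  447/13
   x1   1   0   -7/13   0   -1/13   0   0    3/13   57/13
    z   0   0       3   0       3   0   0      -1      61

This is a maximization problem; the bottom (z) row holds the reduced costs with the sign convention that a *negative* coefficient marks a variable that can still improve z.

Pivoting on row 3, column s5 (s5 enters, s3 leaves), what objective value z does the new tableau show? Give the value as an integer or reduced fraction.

Minimum ratio for s5: (101/13)/(19/13) = 101/19.
z changes by −(z-row coeff of s5)·ratio = −(-1)·(101/19) = 101/19.
New z = 61 + (101/19) = 1260/19.

1260/19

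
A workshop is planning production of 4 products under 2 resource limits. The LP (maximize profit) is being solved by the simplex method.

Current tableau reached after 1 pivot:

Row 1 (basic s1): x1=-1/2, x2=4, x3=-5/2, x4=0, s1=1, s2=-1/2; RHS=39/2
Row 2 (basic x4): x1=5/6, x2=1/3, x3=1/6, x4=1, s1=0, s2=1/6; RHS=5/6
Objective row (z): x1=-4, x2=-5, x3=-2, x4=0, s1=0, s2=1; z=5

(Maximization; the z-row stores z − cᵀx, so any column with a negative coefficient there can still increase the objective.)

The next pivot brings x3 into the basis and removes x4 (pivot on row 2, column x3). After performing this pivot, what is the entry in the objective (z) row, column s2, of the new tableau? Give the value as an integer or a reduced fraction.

Pivot element is row 2, column x3: 1/6.
Normalize row 2: new (row 2, s2) = (1/6)/(1/6) = 1.
z-row ← z-row − (-2)·(new row 2): 1 − (-2)·1 = 3.

3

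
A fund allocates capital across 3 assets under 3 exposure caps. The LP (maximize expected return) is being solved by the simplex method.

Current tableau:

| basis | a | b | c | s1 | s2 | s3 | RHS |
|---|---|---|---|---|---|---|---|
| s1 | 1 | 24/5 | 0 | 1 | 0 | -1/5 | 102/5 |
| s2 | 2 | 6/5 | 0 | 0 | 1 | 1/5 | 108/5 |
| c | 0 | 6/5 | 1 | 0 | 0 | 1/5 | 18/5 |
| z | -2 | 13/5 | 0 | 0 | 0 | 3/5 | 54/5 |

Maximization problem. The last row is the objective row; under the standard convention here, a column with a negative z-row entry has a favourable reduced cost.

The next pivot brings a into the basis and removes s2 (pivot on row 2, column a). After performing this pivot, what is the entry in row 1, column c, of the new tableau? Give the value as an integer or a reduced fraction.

Pivot element is row 2, column a: 2.
Normalize row 2: new (row 2, c) = 0/2 = 0.
row 1 ← row 1 − 1·(new row 2): 0 − 1·0 = 0.

0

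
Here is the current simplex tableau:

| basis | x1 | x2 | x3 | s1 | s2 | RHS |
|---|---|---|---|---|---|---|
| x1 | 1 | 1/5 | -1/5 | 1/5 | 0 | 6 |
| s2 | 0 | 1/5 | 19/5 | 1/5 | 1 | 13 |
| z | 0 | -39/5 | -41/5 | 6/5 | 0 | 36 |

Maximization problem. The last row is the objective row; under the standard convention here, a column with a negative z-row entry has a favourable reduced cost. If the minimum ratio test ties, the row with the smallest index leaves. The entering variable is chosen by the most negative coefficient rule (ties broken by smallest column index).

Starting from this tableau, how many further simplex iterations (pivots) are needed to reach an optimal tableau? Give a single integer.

2

pivot: x3 in, s2 out → z = 1217/19
pivot: x2 in, x1 out → z = 298
No improving column remains; optimal.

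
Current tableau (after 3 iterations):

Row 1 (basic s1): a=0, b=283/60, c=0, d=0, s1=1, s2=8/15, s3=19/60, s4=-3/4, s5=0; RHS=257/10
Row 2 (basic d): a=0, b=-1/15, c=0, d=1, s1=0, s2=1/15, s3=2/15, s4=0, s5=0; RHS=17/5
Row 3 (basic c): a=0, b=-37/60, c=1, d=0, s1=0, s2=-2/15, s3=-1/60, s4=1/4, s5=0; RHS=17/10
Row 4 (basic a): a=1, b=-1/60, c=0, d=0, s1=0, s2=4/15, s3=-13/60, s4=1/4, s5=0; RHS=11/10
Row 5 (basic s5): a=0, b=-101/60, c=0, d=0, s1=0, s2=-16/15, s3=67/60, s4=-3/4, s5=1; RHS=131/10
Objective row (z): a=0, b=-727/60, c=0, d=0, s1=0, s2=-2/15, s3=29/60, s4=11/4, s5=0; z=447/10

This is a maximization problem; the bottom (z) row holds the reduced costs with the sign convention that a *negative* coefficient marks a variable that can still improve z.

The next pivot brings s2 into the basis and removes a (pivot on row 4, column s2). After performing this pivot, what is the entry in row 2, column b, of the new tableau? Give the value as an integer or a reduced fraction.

-1/16

Pivot element is row 4, column s2: 4/15.
Normalize row 4: new (row 4, b) = (-1/60)/(4/15) = -1/16.
row 2 ← row 2 − (1/15)·(new row 4): -1/15 − (1/15)·(-1/16) = -1/16.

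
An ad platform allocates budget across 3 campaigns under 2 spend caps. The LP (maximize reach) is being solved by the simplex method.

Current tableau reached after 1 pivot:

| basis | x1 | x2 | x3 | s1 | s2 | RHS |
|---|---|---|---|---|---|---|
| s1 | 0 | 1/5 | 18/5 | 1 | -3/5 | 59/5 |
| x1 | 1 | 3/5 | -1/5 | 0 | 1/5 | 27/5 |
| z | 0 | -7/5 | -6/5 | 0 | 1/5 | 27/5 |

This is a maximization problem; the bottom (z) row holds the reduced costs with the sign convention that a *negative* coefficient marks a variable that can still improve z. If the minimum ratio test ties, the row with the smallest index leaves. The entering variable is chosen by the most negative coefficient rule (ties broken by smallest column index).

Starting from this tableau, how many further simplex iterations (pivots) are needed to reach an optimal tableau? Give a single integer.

pivot: x2 in, x1 out → z = 18
pivot: x3 in, s1 out → z = 248/11
No improving column remains; optimal.

2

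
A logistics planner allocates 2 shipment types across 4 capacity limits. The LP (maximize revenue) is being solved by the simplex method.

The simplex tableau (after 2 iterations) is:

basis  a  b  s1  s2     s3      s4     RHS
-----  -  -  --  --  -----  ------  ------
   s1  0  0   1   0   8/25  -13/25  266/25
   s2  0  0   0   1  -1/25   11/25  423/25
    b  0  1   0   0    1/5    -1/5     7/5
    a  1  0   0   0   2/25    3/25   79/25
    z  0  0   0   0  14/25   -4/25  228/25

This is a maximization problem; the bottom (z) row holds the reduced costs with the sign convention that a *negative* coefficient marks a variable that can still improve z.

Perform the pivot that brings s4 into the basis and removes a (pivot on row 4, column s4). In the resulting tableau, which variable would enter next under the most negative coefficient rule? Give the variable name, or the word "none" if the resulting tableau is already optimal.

Pivot element 3/25. New z-row = old z-row − (-4/25)·(row 4/(3/25)).
Updated z-row coefficients: a: 4/3, b: 0, s1: 0, s2: 0, s3: 2/3, s4: 0.
No coefficient is strictly negative; the tableau after this pivot is optimal.

none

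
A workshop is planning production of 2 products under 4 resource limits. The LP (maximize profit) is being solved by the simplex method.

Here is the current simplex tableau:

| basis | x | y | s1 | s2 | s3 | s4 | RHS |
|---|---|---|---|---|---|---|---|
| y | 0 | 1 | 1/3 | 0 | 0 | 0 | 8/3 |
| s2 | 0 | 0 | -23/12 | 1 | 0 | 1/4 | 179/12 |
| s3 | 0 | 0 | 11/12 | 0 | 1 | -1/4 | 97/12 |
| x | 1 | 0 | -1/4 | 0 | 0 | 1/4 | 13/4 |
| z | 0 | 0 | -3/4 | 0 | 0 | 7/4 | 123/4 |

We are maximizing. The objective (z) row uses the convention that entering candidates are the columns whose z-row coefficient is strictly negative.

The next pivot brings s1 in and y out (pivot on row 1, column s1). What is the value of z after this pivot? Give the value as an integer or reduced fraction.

147/4

Minimum ratio for s1: (8/3)/(1/3) = 8.
z changes by −(z-row coeff of s1)·ratio = −(-3/4)·8 = 6.
New z = 123/4 + 6 = 147/4.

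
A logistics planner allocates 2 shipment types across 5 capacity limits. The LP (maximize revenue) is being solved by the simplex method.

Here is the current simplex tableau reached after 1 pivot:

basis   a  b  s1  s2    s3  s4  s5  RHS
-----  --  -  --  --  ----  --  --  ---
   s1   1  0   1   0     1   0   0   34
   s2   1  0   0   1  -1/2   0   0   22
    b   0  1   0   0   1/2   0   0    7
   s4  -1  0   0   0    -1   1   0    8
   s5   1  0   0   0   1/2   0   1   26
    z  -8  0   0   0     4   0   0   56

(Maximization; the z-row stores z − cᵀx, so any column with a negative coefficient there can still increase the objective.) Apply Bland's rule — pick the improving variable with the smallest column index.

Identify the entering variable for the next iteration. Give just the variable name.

a

Objective-row coefficients: a: -8, b: 0, s1: 0, s2: 0, s3: 4, s4: 0, s5: 0.
Improving columns: a. Bland's rule picks the smallest column index → a.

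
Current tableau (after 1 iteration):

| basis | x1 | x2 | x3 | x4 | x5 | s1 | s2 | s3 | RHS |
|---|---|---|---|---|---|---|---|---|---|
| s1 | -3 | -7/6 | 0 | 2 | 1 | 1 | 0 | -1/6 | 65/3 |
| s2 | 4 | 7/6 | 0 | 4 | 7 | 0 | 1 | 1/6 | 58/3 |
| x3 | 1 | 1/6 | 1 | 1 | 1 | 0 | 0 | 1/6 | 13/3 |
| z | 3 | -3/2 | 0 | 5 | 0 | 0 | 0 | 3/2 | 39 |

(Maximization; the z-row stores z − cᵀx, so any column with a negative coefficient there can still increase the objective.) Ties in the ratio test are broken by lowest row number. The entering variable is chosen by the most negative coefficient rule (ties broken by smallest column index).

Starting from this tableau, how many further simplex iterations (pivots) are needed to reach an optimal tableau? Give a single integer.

1

pivot: x2 in, s2 out → z = 447/7
No improving column remains; optimal.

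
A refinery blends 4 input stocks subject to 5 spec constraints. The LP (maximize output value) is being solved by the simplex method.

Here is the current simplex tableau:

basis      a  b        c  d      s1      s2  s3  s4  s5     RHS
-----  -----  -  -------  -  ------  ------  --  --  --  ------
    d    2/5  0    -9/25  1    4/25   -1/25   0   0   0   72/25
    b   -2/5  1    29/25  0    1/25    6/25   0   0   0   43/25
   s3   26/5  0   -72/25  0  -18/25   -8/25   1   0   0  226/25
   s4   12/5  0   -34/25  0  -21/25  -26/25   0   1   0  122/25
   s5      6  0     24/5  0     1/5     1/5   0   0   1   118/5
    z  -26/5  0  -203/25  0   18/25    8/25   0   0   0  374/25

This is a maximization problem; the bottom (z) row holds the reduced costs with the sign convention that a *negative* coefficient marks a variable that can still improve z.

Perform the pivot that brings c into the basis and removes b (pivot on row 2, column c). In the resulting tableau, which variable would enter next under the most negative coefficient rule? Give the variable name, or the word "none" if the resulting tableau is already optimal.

a

Pivot element 29/25. New z-row = old z-row − (-203/25)·(row 2/(29/25)).
Updated z-row coefficients: a: -8, b: 7, c: 0, d: 0, s1: 1, s2: 2, s3: 0, s4: 0, s5: 0.
The most negative is -8 in column a, so a would enter next.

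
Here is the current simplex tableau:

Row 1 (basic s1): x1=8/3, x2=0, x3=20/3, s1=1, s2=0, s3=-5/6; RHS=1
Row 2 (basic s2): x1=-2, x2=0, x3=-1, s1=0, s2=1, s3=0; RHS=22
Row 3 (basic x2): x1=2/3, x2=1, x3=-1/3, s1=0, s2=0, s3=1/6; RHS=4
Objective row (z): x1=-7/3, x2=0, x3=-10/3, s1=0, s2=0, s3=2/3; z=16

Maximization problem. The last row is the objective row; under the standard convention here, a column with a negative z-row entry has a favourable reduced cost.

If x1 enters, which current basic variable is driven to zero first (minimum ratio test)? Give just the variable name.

Ratios: row 1 (s1): 1/(8/3) = 3/8; row 2 (s2): entry -2 ≤ 0, skip; row 3 (x2): 4/(2/3) = 6.
Minimum ratio 3/8 is in the s1 row, so s1 leaves.

s1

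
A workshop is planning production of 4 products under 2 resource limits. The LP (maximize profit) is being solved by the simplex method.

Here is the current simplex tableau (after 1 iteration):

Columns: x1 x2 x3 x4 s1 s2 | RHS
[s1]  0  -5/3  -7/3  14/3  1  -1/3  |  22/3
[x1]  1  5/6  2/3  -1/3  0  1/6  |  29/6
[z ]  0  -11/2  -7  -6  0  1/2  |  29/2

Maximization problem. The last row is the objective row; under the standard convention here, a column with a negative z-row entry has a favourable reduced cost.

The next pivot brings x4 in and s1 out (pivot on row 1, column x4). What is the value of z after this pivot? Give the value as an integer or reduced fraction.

335/14

Minimum ratio for x4: (22/3)/(14/3) = 11/7.
z changes by −(z-row coeff of x4)·ratio = −(-6)·(11/7) = 66/7.
New z = 29/2 + (66/7) = 335/14.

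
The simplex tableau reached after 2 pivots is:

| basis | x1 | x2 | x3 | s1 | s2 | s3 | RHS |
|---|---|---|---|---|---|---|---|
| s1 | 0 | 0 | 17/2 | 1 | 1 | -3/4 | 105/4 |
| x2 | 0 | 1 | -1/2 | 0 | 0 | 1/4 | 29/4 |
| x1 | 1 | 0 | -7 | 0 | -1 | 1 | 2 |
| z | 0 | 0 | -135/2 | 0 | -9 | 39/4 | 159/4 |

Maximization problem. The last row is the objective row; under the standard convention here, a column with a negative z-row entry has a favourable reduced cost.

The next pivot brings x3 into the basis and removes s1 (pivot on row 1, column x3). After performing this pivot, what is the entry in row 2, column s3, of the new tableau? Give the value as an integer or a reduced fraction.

Pivot element is row 1, column x3: 17/2.
Normalize row 1: new (row 1, s3) = (-3/4)/(17/2) = -3/34.
row 2 ← row 2 − (-1/2)·(new row 1): 1/4 − (-1/2)·(-3/34) = 7/34.

7/34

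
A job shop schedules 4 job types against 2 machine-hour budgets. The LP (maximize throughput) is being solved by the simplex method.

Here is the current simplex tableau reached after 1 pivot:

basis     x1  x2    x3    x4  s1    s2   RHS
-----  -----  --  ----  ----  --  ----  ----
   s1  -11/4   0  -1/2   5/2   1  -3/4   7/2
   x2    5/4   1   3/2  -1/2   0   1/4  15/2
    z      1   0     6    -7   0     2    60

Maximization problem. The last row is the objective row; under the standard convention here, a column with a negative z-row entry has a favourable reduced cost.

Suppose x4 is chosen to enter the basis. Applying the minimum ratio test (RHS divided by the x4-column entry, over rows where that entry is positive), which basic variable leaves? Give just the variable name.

s1

Ratios: row 1 (s1): (7/2)/(5/2) = 7/5; row 2 (x2): entry -1/2 ≤ 0, skip.
Minimum ratio 7/5 is in the s1 row, so s1 leaves.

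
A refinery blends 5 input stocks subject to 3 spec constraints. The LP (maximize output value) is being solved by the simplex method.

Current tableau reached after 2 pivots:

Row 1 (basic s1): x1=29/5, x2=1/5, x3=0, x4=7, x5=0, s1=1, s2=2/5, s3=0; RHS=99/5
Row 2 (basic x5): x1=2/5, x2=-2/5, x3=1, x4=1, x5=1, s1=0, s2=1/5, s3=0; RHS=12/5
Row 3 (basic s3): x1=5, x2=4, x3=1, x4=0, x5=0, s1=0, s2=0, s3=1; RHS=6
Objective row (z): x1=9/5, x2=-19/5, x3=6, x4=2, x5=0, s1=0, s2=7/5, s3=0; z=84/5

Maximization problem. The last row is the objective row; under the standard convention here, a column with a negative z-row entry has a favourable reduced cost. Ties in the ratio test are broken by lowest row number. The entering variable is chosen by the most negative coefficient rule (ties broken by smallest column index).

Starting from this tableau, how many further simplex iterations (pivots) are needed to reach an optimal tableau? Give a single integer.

pivot: x2 in, s3 out → z = 45/2
No improving column remains; optimal.

1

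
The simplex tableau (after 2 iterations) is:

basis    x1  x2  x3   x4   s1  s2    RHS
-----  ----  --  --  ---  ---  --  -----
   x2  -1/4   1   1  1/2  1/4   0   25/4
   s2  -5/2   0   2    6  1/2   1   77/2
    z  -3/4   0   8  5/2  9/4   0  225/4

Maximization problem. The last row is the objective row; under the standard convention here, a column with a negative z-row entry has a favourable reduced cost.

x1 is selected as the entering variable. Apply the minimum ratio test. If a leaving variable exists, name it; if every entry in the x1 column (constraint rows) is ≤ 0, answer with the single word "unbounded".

x1-column entries: row 1: -1/4, row 2: -5/2. All ≤ 0, so x1 can increase without bound; the LP is unbounded in this direction.

unbounded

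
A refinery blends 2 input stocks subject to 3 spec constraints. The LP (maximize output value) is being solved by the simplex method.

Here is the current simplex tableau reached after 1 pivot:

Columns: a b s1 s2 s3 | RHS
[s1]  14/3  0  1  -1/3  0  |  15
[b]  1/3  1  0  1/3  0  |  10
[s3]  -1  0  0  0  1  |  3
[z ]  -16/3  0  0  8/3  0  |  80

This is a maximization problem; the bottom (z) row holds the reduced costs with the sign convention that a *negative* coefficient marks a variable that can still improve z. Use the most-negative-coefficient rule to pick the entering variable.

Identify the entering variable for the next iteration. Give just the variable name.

Objective-row coefficients: a: -16/3, b: 0, s1: 0, s2: 8/3, s3: 0.
The most negative is -16/3 in column a, so a enters.

a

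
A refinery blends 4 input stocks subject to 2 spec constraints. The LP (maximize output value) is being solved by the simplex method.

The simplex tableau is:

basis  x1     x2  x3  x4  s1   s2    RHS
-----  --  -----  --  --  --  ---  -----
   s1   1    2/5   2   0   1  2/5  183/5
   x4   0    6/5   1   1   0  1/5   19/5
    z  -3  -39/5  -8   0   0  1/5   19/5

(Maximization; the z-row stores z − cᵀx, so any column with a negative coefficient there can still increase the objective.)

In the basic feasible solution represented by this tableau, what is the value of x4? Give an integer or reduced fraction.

x4 is basic (row 2); its value is the RHS of that row: 19/5.

19/5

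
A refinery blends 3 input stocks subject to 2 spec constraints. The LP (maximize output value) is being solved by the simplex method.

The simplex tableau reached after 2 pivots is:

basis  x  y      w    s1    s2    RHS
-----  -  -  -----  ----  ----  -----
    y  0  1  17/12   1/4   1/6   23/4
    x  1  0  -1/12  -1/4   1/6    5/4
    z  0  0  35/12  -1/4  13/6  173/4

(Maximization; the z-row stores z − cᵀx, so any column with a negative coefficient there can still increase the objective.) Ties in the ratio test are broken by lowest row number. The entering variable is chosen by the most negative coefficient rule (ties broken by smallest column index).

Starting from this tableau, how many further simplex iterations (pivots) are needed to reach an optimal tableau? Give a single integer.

pivot: s1 in, y out → z = 49
No improving column remains; optimal.

1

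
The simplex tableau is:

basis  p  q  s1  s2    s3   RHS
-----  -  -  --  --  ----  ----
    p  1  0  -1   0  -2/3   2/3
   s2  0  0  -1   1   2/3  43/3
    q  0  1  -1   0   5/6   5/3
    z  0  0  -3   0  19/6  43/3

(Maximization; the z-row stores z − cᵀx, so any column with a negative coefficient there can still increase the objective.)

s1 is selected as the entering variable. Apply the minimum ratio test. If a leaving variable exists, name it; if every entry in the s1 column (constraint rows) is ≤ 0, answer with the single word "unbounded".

s1-column entries: row 1: -1, row 2: -1, row 3: -1. All ≤ 0, so s1 can increase without bound; the LP is unbounded in this direction.

unbounded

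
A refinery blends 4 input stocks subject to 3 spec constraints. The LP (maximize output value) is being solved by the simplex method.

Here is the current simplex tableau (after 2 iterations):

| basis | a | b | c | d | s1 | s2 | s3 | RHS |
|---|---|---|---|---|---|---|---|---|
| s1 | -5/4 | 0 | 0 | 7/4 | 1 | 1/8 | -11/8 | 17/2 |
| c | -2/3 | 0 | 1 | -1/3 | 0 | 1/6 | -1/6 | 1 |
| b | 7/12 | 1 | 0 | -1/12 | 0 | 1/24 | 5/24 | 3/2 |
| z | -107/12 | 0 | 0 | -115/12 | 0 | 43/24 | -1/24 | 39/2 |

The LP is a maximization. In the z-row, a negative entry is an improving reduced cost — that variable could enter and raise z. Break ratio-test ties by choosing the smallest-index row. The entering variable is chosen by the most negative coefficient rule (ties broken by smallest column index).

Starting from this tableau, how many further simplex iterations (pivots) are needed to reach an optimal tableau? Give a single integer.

pivot: d in, s1 out → z = 1387/21
pivot: a in, b out → z = 1357/11
pivot: s3 in, a out → z = 167
No improving column remains; optimal.

3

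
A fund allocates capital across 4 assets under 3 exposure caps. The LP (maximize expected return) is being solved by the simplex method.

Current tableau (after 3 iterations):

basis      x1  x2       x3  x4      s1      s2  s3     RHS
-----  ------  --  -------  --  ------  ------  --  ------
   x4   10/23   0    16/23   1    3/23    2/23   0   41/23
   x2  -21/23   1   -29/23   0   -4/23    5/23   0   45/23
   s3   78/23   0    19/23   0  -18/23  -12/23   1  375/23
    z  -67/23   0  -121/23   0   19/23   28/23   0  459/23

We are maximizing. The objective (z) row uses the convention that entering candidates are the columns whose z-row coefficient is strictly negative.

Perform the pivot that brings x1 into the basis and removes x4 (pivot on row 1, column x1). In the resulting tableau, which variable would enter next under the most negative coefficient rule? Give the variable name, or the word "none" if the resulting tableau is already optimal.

x3

Pivot element 10/23. New z-row = old z-row − (-67/23)·(row 1/(10/23)).
Updated z-row coefficients: x1: 0, x2: 0, x3: -3/5, x4: 67/10, s1: 17/10, s2: 9/5, s3: 0.
The most negative is -3/5 in column x3, so x3 would enter next.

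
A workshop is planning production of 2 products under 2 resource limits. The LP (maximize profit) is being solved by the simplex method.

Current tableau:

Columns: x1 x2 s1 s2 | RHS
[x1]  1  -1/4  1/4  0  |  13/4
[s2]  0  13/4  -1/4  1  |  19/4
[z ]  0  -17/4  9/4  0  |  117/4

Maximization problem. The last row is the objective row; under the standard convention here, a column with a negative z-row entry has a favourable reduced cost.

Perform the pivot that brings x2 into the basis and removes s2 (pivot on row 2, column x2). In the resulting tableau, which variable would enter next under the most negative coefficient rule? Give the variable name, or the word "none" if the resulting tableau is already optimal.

none

Pivot element 13/4. New z-row = old z-row − (-17/4)·(row 2/(13/4)).
Updated z-row coefficients: x1: 0, x2: 0, s1: 25/13, s2: 17/13.
No coefficient is strictly negative; the tableau after this pivot is optimal.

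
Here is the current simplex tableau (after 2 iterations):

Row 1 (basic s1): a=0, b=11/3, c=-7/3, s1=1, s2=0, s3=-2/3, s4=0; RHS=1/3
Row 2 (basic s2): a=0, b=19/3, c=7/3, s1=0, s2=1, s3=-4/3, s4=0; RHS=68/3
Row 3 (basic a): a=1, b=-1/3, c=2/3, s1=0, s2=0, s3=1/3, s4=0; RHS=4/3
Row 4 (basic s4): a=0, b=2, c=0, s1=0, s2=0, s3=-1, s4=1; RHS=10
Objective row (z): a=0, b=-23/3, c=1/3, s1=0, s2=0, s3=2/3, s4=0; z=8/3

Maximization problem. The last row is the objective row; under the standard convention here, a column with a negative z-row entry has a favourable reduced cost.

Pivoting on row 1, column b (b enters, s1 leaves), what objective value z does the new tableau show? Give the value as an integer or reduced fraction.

Minimum ratio for b: (1/3)/(11/3) = 1/11.
z changes by −(z-row coeff of b)·ratio = −(-23/3)·(1/11) = 23/33.
New z = 8/3 + (23/33) = 37/11.

37/11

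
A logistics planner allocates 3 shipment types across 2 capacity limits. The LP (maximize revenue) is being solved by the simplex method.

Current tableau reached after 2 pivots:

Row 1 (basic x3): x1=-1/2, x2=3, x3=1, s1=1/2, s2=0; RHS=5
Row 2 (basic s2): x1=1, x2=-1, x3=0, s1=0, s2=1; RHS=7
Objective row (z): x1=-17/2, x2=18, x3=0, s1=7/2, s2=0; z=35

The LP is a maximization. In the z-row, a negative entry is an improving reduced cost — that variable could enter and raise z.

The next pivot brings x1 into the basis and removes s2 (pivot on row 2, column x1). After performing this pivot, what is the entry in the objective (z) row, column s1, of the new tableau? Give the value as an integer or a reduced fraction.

Pivot element is row 2, column x1: 1.
Normalize row 2: new (row 2, s1) = 0/1 = 0.
z-row ← z-row − (-17/2)·(new row 2): 7/2 − (-17/2)·0 = 7/2.

7/2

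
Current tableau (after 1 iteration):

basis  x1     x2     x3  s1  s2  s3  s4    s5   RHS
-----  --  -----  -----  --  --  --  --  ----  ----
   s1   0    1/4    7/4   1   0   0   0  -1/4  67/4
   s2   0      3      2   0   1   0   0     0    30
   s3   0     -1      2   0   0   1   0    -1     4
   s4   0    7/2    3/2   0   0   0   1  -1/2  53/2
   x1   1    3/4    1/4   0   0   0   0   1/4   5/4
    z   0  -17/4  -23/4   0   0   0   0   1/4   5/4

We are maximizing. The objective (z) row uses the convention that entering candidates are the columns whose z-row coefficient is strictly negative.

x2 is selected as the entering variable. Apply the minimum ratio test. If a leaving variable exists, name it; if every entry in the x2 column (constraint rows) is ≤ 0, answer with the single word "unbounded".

Ratios: row 1 (s1): (67/4)/(1/4) = 67; row 2 (s2): 30/3 = 10; row 3 (s3): entry -1 ≤ 0, skip; row 4 (s4): (53/2)/(7/2) = 53/7; row 5 (x1): (5/4)/(3/4) = 5/3.
Minimum ratio is in the x1 row, so x1 leaves.

x1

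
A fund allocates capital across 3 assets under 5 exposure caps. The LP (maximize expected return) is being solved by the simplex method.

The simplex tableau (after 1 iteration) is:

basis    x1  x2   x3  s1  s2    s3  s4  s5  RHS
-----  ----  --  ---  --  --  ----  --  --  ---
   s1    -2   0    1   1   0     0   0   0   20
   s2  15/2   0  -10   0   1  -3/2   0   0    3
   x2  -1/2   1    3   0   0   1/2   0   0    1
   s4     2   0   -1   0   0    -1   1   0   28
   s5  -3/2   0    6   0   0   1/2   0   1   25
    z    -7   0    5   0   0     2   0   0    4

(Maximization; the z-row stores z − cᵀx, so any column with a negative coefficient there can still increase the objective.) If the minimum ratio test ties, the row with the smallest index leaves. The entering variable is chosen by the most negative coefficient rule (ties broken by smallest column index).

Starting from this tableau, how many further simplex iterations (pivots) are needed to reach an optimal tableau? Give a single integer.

pivot: x1 in, s2 out → z = 34/5
pivot: x3 in, x2 out → z = 316/35
No improving column remains; optimal.

2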